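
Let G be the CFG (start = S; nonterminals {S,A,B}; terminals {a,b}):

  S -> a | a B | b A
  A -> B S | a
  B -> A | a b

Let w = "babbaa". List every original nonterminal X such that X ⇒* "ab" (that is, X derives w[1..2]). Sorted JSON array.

Convert to CNF:
  S -> T0 B | T1 A | a
  A -> B S | a
  B -> B S | T0 T1 | a
  T0 -> a
  T1 -> b

Fill CYK table bottom-up, restricted to cells inside w[1..2]:
  cell(1,1) a: {A,B,S,T0}  orig:{A,B,S}
  cell(2,2) b: {T1}  orig:{}
  cell(1,2) ab: {B}

Original NTs in T[1,2] deriving "ab": ["B"]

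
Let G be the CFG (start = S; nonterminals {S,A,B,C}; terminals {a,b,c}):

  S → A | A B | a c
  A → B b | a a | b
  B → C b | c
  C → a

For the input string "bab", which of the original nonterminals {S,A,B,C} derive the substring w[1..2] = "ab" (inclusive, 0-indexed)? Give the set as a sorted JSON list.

Convert to CNF:
  S -> A B | B T0 | T1 T1 | T1 T2 | b
  A -> B T0 | T1 T1 | b
  B -> C T0 | c
  C -> a
  T0 -> b
  T1 -> a
  T2 -> c

CYK fill — only the sub-triangle for w[1..2]:
  T[1,1] 'a' = {C,T1}  orig:{C}
  T[2,2] 'b' = {A,S,T0}  orig:{A,S}
  T[1,2] 'ab' = {B}

Original NTs in T[1,2] deriving "ab": ["B"]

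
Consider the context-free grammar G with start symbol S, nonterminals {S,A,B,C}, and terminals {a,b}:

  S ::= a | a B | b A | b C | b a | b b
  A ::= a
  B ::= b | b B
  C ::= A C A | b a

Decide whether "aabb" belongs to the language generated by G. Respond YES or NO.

CNF form of G:
  S -> T0 A | T0 C | T0 T0 | T0 T1 | T1 B | a
  A -> a
  B -> T0 B | b
  C -> A X2 | T0 T1
  T0 -> b
  T1 -> a
  X2 -> C A

CYK table (by increasing span):
  cell(0,0) a: {A,S,T1}  orig:{A,S}
  cell(1,1) a: {A,S,T1}  orig:{A,S}
  cell(2,2) b: {B,T0}  orig:{B}
  cell(3,3) b: {B,T0}  orig:{B}
  cell(0,1) aa: ∅
  cell(1,2) ab: {S}
  cell(2,3) bb: {B,S}
  cell(0,2) aab: ∅
  cell(1,3) abb: {S}
  cell(0,3) aabb: ∅

S ∉ T[0,3] ⇒ NO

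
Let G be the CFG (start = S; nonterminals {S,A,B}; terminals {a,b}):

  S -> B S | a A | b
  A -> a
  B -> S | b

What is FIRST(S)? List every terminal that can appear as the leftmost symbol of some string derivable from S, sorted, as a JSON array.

FIRST sets, iterate to fixpoint:
round 1:
  A via A→a: +{a}
  B via B→b: +{b}
  S via S→B S: +{b}
  S via S→a A: +{a}
  FIRST(S)={a,b}  FIRST(A)={a}  FIRST(B)={b}
round 2:
  B via B→S: +{a}
  FIRST(S)={a,b}  FIRST(A)={a}  FIRST(B)={a,b}
round 3: (no change)
  FIRST(S)={a,b}  FIRST(A)={a}  FIRST(B)={a,b}

FIRST(S) = ["a", "b"]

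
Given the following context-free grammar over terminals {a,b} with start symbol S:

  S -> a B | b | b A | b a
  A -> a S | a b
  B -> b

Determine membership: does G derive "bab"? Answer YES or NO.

Convert to CNF:
  S -> T0 B | T1 A | T1 T0 | b
  A -> T0 S | T0 T1
  B -> b
  T0 -> a
  T1 -> b

CYK fill:
  cell(0,0) b: {B,S,T1}  orig:{B,S}
  cell(1,1) a: {T0}  orig:{}
  cell(2,2) b: {B,S,T1}  orig:{B,S}
  cell(0,1) ba: {S}
  cell(1,2) ab: {A,S}
  cell(0,2) bab: {S}

S ∈ T[0,2] ⇒ YES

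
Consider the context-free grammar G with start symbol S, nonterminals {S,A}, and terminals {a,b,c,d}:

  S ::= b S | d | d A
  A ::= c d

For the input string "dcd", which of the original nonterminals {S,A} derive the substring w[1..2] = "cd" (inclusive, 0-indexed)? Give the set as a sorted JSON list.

Convert to CNF:
  S -> T1 A | T2 S | d
  A -> T0 T1
  T0 -> c
  T1 -> d
  T2 -> b

CYK fill (cells [i..j] with 1 ≤ i ≤ j ≤ 2 only):
  T[1,1] 'c' = {T0}  orig:{}
  T[2,2] 'd' = {S,T1}  orig:{S}
  T[1,2] 'cd' = {A}

Original NTs in T[1,2] deriving "cd": ["A"]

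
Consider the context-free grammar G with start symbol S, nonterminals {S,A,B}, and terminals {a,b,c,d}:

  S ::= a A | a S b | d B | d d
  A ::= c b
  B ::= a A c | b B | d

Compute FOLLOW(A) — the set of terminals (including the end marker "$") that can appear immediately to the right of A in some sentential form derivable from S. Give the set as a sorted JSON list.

FIRST iteration:
[1]
  A via A→c b: +{c}
  B via B→a A c: +{a}
  B via B→b B: +{b}
  B via B→d: +{d}
  S via S→a A: +{a}
  S via S→d B: +{d}
  S: {a,d}  A: {c}  B: {a,b,d}
[2] (no change)
  S: {a,d}  A: {c}  B: {a,b,d}

FOLLOW iteration:
seed FOLLOW(S) with $
round 1:
  B→a A c: FOLLOW(A) ⊇ FIRST(c) = {c}; new: +{c}
  S→a A: FOLLOW(A) ⊇ FOLLOW(S) ⊇ {$}; new: +{$}
  S→a S b: FOLLOW(S) ⊇ FIRST(b) = {b}; new: +{b}
  S→d B: FOLLOW(B) ⊇ FOLLOW(S) ⊇ {$,b}; new: +{$,b}
  FOLLOW[S]={$,b}  FOLLOW[A]={$,c}  FOLLOW[B]={$,b}
round 2:
  S→a A: FOLLOW(A) ⊇ FOLLOW(S) ⊇ {$,b}; new: +{b}
  FOLLOW[S]={$,b}  FOLLOW[A]={$,b,c}  FOLLOW[B]={$,b}
round 3: (stable)
  FOLLOW[S]={$,b}  FOLLOW[A]={$,b,c}  FOLLOW[B]={$,b}

FOLLOW(A) = ["$", "b", "c"]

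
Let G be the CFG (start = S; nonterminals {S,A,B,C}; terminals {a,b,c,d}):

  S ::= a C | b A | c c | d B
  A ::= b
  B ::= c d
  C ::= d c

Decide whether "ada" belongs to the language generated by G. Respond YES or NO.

Convert to CNF:
  S -> T0 T0 | T1 B | T2 C | T3 A
  A -> b
  B -> T0 T1
  C -> T1 T0
  T0 -> c
  T1 -> d
  T2 -> a
  T3 -> b

CYK table (by increasing span):
  cell(0,0) a: {T2}  orig:{}
  cell(1,1) d: {T1}  orig:{}
  cell(2,2) a: {T2}  orig:{}
  cell(0,1) ad: ∅
  cell(1,2) da: ∅
  cell(0,2) ada: ∅

S ∉ T[0,2] ⇒ NO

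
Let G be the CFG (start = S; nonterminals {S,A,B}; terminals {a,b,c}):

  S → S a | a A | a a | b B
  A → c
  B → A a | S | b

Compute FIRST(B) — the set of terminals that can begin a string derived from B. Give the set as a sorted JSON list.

FIRST sets, iterate to fixpoint:
[1]
  A via A→c: +{c}
  B via B→A a: +{c}
  B via B→b: +{b}
  S via S→a A: +{a}
  S via S→b B: +{b}
  FIRST[S]={a,b}  FIRST[A]={c}  FIRST[B]={b,c}
[2]
  B via B→S: +{a}
  FIRST[S]={a,b}  FIRST[A]={c}  FIRST[B]={a,b,c}
[3] done
  FIRST[S]={a,b}  FIRST[A]={c}  FIRST[B]={a,b,c}

FIRST(B) = ["a", "b", "c"]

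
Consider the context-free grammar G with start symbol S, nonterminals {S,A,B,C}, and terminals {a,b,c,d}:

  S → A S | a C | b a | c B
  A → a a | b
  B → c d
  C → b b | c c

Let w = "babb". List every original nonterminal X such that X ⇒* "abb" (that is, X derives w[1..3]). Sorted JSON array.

Convert to CNF:
  S -> A S | T0 C | T1 B | T3 T0
  A -> T0 T0 | b
  B -> T1 T2
  C -> T1 T1 | T3 T3
  T0 -> a
  T1 -> c
  T2 -> d
  T3 -> b

Fill CYK table bottom-up (cells [i..j] with 1 ≤ i ≤ j ≤ 3 only):
  T[1,1] 'a' = {T0}  orig:{}
  T[2,2] 'b' = {A,T3}  orig:{A}
  T[3,3] 'b' = {A,T3}  orig:{A}
  T[1,2] 'ab' = ∅
  T[2,3] 'bb' = {C}
  T[1,3] 'abb' = {S}

Original NTs in T[1,3] deriving "abb": ["S"]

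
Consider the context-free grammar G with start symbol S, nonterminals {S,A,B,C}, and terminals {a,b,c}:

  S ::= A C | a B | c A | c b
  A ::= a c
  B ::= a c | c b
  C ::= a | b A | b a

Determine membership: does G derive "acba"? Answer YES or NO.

Convert to CNF:
  S -> A C | T0 B | T1 A | T1 T2
  A -> T0 T1
  B -> T0 T1 | T1 T2
  C -> T2 A | T2 T0 | a
  T0 -> a
  T1 -> c
  T2 -> b

CYK table (by increasing span):
  [0..0]={C,T0}  "a"  orig:{C}
  [1..1]={T1}  "c"  orig:{}
  [2..2]={T2}  "b"  orig:{}
  [3..3]={C,T0}  "a"  orig:{C}
  [0..1]={A,B}  "ac"
  [1..2]={B,S}  "cb"
  [2..3]={C}  "ba"
  [0..2]={S}  "acb"
  [1..3]=∅  "cba"
  [0..3]={S}  "acba"

S ∈ T[0,3] ⇒ YES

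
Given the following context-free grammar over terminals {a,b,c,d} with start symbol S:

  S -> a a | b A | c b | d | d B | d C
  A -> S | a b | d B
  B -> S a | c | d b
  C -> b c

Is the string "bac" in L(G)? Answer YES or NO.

CNF form of G:
  S -> T0 T0 | T1 A | T2 T1 | T3 B | T3 C | d
  A -> T0 T0 | T0 T1 | T1 A | T2 T1 | T3 B | T3 C | d
  B -> S T0 | T3 T1 | c
  C -> T1 T2
  T0 -> a
  T1 -> b
  T2 -> c
  T3 -> d

Fill CYK table bottom-up:
  [0..0]={T1}  "b"  orig:{}
  [1..1]={T0}  "a"  orig:{}
  [2..2]={B,T2}  "c"  orig:{B}
  [0..1]=∅  "ba"
  [1..2]=∅  "ac"
  [0..2]=∅  "bac"

S ∉ T[0,2] ⇒ NO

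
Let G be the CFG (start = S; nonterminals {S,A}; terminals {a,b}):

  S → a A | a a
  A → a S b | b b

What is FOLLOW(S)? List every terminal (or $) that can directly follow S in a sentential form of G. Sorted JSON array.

Compute FIRST by fixpoint:
round 1:
  A via A→a S b: +{a}
  A via A→b b: +{b}
  S via S→a A: +{a}
  FIRST(S)={a}  FIRST(A)={a,b}
round 2: (stable)
  FIRST(S)={a}  FIRST(A)={a,b}

Compute FOLLOW by fixpoint:
initialize: $ ∈ FOLLOW(S)
round 1:
  A→a S b: FOLLOW(S) ⊇ FIRST(b) = {b}; new: +{b}
  S→a A: FOLLOW(A) ⊇ FOLLOW(S) ⊇ {$,b}; new: +{$,b}
  S: {$,b}  A: {$,b}
round 2: — fixpoint
  S: {$,b}  A: {$,b}

FOLLOW(S) = ["$", "b"]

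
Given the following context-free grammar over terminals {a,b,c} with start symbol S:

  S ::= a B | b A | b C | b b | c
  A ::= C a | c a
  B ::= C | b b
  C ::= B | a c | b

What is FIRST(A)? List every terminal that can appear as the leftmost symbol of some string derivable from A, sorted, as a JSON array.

FIRST iteration:
iter 1:
  A via A→c a: +{c}
  B via B→b b: +{b}
  C via C→B: +{b}
  C via C→a c: +{a}
  S via S→a B: +{a}
  S via S→b A: +{b}
  S via S→c: +{c}
  S: {a,b,c}  A: {c}  B: {b}  C: {a,b}
iter 2:
  A via A→C a: +{a,b}
  B via B→C: +{a}
  S: {a,b,c}  A: {a,b,c}  B: {a,b}  C: {a,b}
iter 3: — fixpoint
  S: {a,b,c}  A: {a,b,c}  B: {a,b}  C: {a,b}

FIRST(A) = ["a", "b", "c"]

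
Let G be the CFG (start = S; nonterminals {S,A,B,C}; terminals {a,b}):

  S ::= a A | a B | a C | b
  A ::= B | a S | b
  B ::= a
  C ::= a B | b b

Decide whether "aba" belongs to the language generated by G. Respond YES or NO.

CNF form of G:
  S -> T0 A | T0 B | T0 C | b
  A -> T0 S | a | b
  B -> a
  C -> T0 B | T1 T1
  T0 -> a
  T1 -> b

CYK fill:
  cell(0,0) a: {A,B,T0}  orig:{A,B}
  cell(1,1) b: {A,S,T1}  orig:{A,S}
  cell(2,2) a: {A,B,T0}  orig:{A,B}
  cell(0,1) ab: {A,S}
  cell(1,2) ba: ∅
  cell(0,2) aba: ∅

S ∉ T[0,2] ⇒ NO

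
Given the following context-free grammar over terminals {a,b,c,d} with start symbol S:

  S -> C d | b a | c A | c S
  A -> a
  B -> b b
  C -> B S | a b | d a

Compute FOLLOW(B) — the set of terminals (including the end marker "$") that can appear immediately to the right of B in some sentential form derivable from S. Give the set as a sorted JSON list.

FIRST iteration:
round 1:
  A via A→a: +{a}
  B via B→b b: +{b}
  C via C→B S: +{b}
  C via C→a b: +{a}
  C via C→d a: +{d}
  S via S→C d: +{a,b,d}
  S via S→c A: +{c}
  FIRST(S)={a,b,c,d}  FIRST(A)={a}  FIRST(B)={b}  FIRST(C)={a,b,d}
round 2: (stable)
  FIRST(S)={a,b,c,d}  FIRST(A)={a}  FIRST(B)={b}  FIRST(C)={a,b,d}

FOLLOW sets:
initialize: $ ∈ FOLLOW(S)
[1]
  C→B S: FOLLOW(B) ⊇ FIRST(S) = {a,b,c,d}; new: +{a,b,c,d}
  S→C d: FOLLOW(C) ⊇ FIRST(d) = {d}; new: +{d}
  S→c A: FOLLOW(A) ⊇ FOLLOW(S) ⊇ {$}; new: +{$}
  FOLLOW(S)={$}  FOLLOW(A)={$}  FOLLOW(B)={a,b,c,d}  FOLLOW(C)={d}
[2]
  C→B S: FOLLOW(S) ⊇ FOLLOW(C) ⊇ {d}; new: +{d}
  S→c A: FOLLOW(A) ⊇ FOLLOW(S) ⊇ {$,d}; new: +{d}
  FOLLOW(S)={$,d}  FOLLOW(A)={$,d}  FOLLOW(B)={a,b,c,d}  FOLLOW(C)={d}
[3] — fixpoint
  FOLLOW(S)={$,d}  FOLLOW(A)={$,d}  FOLLOW(B)={a,b,c,d}  FOLLOW(C)={d}

FOLLOW(B) = ["a", "b", "c", "d"]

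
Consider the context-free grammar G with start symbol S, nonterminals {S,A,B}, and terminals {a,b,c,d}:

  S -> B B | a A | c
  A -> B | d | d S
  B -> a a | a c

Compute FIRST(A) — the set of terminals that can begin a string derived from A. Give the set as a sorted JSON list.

Compute FIRST by fixpoint:
[1]
  A via A→d: +{d}
  B via B→a a: +{a}
  S via S→B B: +{a}
  S via S→c: +{c}
  FIRST(S)={a,c}  FIRST(A)={d}  FIRST(B)={a}
[2]
  A via A→B: +{a}
  FIRST(S)={a,c}  FIRST(A)={a,d}  FIRST(B)={a}
[3] done
  FIRST(S)={a,c}  FIRST(A)={a,d}  FIRST(B)={a}

FIRST(A) = ["a", "d"]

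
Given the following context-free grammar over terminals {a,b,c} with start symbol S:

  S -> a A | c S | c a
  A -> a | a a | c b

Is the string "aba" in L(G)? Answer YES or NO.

Convert to CNF:
  S -> T0 A | T1 S | T1 T0
  A -> T0 T0 | T1 T2 | a
  T0 -> a
  T1 -> c
  T2 -> b

Fill CYK table bottom-up:
  cell(0,0) a: {A,T0}  orig:{A}
  cell(1,1) b: {T2}  orig:{}
  cell(2,2) a: {A,T0}  orig:{A}
  cell(0,1) ab: ∅
  cell(1,2) ba: ∅
  cell(0,2) aba: ∅

S ∉ T[0,2] ⇒ NO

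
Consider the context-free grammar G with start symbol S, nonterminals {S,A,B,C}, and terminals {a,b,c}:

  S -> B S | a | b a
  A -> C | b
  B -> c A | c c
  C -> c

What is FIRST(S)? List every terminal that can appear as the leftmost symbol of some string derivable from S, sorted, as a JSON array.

Compute FIRST by fixpoint:
[1]
  A via A→b: +{b}
  B via B→c A: +{c}
  C via C→c: +{c}
  S via S→B S: +{c}
  S via S→a: +{a}
  S via S→b a: +{b}
  FIRST(S)={a,b,c}  FIRST(A)={b}  FIRST(B)={c}  FIRST(C)={c}
[2]
  A via A→C: +{c}
  FIRST(S)={a,b,c}  FIRST(A)={b,c}  FIRST(B)={c}  FIRST(C)={c}
[3] (no change)
  FIRST(S)={a,b,c}  FIRST(A)={b,c}  FIRST(B)={c}  FIRST(C)={c}

FIRST(S) = ["a", "b", "c"]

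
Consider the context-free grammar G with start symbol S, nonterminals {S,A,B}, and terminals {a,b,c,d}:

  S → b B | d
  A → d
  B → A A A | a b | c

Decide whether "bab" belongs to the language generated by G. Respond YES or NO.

Convert to CNF:
  S -> T1 B | d
  A -> d
  B -> A X2 | T0 T1 | c
  T0 -> a
  T1 -> b
  X2 -> A A

Fill CYK table bottom-up:
  cell(0,0) b: {T1}  orig:{}
  cell(1,1) a: {T0}  orig:{}
  cell(2,2) b: {T1}  orig:{}
  cell(0,1) ba: ∅
  cell(1,2) ab: {B}
  cell(0,2) bab: {S}

S ∈ T[0,2] ⇒ YES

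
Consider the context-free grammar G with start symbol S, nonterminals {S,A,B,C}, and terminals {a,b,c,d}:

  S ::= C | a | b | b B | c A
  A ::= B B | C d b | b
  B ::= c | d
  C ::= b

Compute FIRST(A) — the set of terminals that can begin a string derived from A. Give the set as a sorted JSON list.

Compute FIRST by fixpoint:
[1]
  A via A→b: +{b}
  B via B→c: +{c}
  B via B→d: +{d}
  C via C→b: +{b}
  S via S→C: +{b}
  S via S→a: +{a}
  S via S→c A: +{c}
  FIRST[S]={a,b,c}  FIRST[A]={b}  FIRST[B]={c,d}  FIRST[C]={b}
[2]
  A via A→B B: +{c,d}
  FIRST[S]={a,b,c}  FIRST[A]={b,c,d}  FIRST[B]={c,d}  FIRST[C]={b}
[3] (no change)
  FIRST[S]={a,b,c}  FIRST[A]={b,c,d}  FIRST[B]={c,d}  FIRST[C]={b}

FIRST(A) = ["b", "c", "d"]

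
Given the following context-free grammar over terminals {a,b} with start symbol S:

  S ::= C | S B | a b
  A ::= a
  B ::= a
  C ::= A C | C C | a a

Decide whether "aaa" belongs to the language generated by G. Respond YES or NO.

CNF form of G:
  S -> A C | C C | S B | T0 T0 | T0 T1
  A -> a
  B -> a
  C -> A C | C C | T0 T0
  T0 -> a
  T1 -> b

CYK table (by increasing span):
  [0..0]={A,B,T0}  "a"  orig:{A,B}
  [1..1]={A,B,T0}  "a"  orig:{A,B}
  [2..2]={A,B,T0}  "a"  orig:{A,B}
  [0..1]={C,S}  "aa"
  [1..2]={C,S}  "aa"
  [0..2]={C,S}  "aaa"

S ∈ T[0,2] ⇒ YES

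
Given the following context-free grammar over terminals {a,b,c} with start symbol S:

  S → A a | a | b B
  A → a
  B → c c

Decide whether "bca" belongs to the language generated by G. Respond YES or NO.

Convert to CNF:
  S -> A T1 | T2 B | a
  A -> a
  B -> T0 T0
  T0 -> c
  T1 -> a
  T2 -> b

Fill CYK table bottom-up:
  T[0,0] 'b' = {T2}  orig:{}
  T[1,1] 'c' = {T0}  orig:{}
  T[2,2] 'a' = {A,S,T1}  orig:{A,S}
  T[0,1] 'bc' = ∅
  T[1,2] 'ca' = ∅
  T[0,2] 'bca' = ∅

S ∉ T[0,2] ⇒ NO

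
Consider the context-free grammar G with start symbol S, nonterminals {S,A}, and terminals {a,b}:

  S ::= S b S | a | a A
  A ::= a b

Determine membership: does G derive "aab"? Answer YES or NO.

Convert to CNF:
  S -> S X2 | T0 A | a
  A -> T0 T1
  T0 -> a
  T1 -> b
  X2 -> T1 S

Fill CYK table bottom-up:
  cell(0,0) a: {S,T0}  orig:{S}
  cell(1,1) a: {S,T0}  orig:{S}
  cell(2,2) b: {T1}  orig:{}
  cell(0,1) aa: ∅
  cell(1,2) ab: {A}
  cell(0,2) aab: {S}

S ∈ T[0,2] ⇒ YES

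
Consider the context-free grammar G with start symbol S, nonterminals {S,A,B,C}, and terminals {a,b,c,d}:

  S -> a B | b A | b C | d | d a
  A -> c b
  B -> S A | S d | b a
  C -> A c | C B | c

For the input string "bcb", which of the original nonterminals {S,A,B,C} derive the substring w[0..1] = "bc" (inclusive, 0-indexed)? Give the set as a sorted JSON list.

Convert to CNF:
  S -> T1 A | T1 C | T2 T3 | T3 B | d
  A -> T0 T1
  B -> S A | S T2 | T1 T3
  C -> A T0 | C B | c
  T0 -> c
  T1 -> b
  T2 -> d
  T3 -> a

CYK table (by increasing span), restricted to cells inside w[0..1]:
  cell(0,0) b: {T1}  orig:{}
  cell(1,1) c: {C,T0}  orig:{C}
  cell(0,1) bc: {S}

Original NTs in T[0,1] deriving "bc": ["S"]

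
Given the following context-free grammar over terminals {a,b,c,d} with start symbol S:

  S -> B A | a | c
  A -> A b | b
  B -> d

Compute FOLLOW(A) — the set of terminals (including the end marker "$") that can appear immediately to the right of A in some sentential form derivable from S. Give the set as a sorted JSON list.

FIRST iteration:
iter 1:
  A via A→b: +{b}
  B via B→d: +{d}
  S via S→B A: +{d}
  S via S→a: +{a}
  S via S→c: +{c}
  FIRST(S)={a,c,d}  FIRST(A)={b}  FIRST(B)={d}
iter 2: (no change)
  FIRST(S)={a,c,d}  FIRST(A)={b}  FIRST(B)={d}

Compute FOLLOW by fixpoint:
initialize: $ ∈ FOLLOW(S)
pass 1:
  A→A b: FOLLOW(A) ⊇ FIRST(b) = {b}; new: +{b}
  S→B A: FOLLOW(B) ⊇ FIRST(A) = {b}; new: +{b}
  S→B A: FOLLOW(A) ⊇ FOLLOW(S) ⊇ {$}; new: +{$}
  FOLLOW[S]={$}  FOLLOW[A]={$,b}  FOLLOW[B]={b}
pass 2: (stable)
  FOLLOW[S]={$}  FOLLOW[A]={$,b}  FOLLOW[B]={b}

FOLLOW(A) = ["$", "b"]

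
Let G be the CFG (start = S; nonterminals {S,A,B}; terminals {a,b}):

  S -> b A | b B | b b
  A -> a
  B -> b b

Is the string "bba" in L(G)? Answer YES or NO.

CNF form of G:
  S -> T0 A | T0 B | T0 T0
  A -> a
  B -> T0 T0
  T0 -> b

CYK table (by increasing span):
  T[0,0] 'b' = {T0}  orig:{}
  T[1,1] 'b' = {T0}  orig:{}
  T[2,2] 'a' = {A}
  T[0,1] 'bb' = {B,S}
  T[1,2] 'ba' = {S}
  T[0,2] 'bba' = ∅

S ∉ T[0,2] ⇒ NO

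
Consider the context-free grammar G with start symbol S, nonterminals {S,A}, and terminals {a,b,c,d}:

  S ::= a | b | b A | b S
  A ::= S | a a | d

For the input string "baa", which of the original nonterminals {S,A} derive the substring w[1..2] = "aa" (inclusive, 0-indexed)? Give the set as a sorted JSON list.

Convert to CNF:
  S -> T1 A | T1 S | a | b
  A -> T0 T0 | T1 A | T1 S | a | b | d
  T0 -> a
  T1 -> b

Fill CYK table bottom-up — only the sub-triangle for w[1..2]:
  [1..1]={A,S,T0}  "a"  orig:{A,S}
  [2..2]={A,S,T0}  "a"  orig:{A,S}
  [1..2]={A}  "aa"

Original NTs in T[1,2] deriving "aa": ["A"]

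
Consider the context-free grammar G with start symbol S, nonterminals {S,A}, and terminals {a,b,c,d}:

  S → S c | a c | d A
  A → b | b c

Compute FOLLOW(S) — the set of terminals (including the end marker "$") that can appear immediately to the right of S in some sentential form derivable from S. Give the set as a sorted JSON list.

FIRST iteration:
[1]
  A via A→b: +{b}
  S via S→a c: +{a}
  S via S→d A: +{d}
  S: {a,d}  A: {b}
[2] (stable)
  S: {a,d}  A: {b}

Compute FOLLOW by fixpoint:
seed FOLLOW(S) with $
[1]
  S→S c: FOLLOW(S) ⊇ FIRST(c) = {c}; new: +{c}
  S→d A: FOLLOW(A) ⊇ FOLLOW(S) ⊇ {$,c}; new: +{$,c}
  FOLLOW(S)={$,c}  FOLLOW(A)={$,c}
[2] — fixpoint
  FOLLOW(S)={$,c}  FOLLOW(A)={$,c}

FOLLOW(S) = ["$", "c"]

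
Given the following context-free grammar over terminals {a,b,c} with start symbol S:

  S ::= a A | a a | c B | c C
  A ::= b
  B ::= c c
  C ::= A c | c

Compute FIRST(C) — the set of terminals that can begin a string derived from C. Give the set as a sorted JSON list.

FIRST iteration:
pass 1:
  A via A→b: +{b}
  B via B→c c: +{c}
  C via C→A c: +{b}
  C via C→c: +{c}
  S via S→a A: +{a}
  S via S→c B: +{c}
  S: {a,c}  A: {b}  B: {c}  C: {b,c}
pass 2: done
  S: {a,c}  A: {b}  B: {c}  C: {b,c}

FIRST(C) = ["b", "c"]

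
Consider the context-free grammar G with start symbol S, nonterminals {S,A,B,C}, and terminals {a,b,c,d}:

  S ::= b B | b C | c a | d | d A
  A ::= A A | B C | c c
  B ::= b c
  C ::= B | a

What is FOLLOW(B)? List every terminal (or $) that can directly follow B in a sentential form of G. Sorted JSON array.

FIRST sets, iterate to fixpoint:
iter 1:
  A via A→c c: +{c}
  B via B→b c: +{b}
  C via C→B: +{b}
  C via C→a: +{a}
  S via S→b B: +{b}
  S via S→c a: +{c}
  S via S→d: +{d}
  S: {b,c,d}  A: {c}  B: {b}  C: {a,b}
iter 2:
  A via A→B C: +{b}
  S: {b,c,d}  A: {b,c}  B: {b}  C: {a,b}
iter 3: — fixpoint
  S: {b,c,d}  A: {b,c}  B: {b}  C: {a,b}

FOLLOW sets:
seed FOLLOW(S) with $
iter 1:
  A→A A: FOLLOW(A) ⊇ FIRST(A) = {b,c}; new: +{b,c}
  A→B C: FOLLOW(B) ⊇ FIRST(C) = {a,b}; new: +{a,b}
  A→B C: FOLLOW(C) ⊇ FOLLOW(A) ⊇ {b,c}; new: +{b,c}
  C→B: FOLLOW(B) ⊇ FOLLOW(C) ⊇ {b,c}; new: +{c}
  S→b B: FOLLOW(B) ⊇ FOLLOW(S) ⊇ {$}; new: +{$}
  S→b C: FOLLOW(C) ⊇ FOLLOW(S) ⊇ {$}; new: +{$}
  S→d A: FOLLOW(A) ⊇ FOLLOW(S) ⊇ {$}; new: +{$}
  FOLLOW[S]={$}  FOLLOW[A]={$,b,c}  FOLLOW[B]={$,a,b,c}  FOLLOW[C]={$,b,c}
iter 2: done
  FOLLOW[S]={$}  FOLLOW[A]={$,b,c}  FOLLOW[B]={$,a,b,c}  FOLLOW[C]={$,b,c}

FOLLOW(B) = ["$", "a", "b", "c"]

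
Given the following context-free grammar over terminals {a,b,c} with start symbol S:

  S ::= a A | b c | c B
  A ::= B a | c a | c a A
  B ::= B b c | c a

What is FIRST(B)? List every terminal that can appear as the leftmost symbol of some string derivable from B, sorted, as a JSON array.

FIRST iteration:
round 1:
  A via A→c a: +{c}
  B via B→c a: +{c}
  S via S→a A: +{a}
  S via S→b c: +{b}
  S via S→c B: +{c}
  S: {a,b,c}  A: {c}  B: {c}
round 2: — fixpoint
  S: {a,b,c}  A: {c}  B: {c}

FIRST(B) = ["c"]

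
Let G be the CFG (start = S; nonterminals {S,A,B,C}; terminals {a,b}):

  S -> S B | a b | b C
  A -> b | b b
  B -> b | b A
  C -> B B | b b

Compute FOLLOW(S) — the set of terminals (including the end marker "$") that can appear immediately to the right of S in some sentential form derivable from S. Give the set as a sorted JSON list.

FIRST iteration:
[1]
  A via A→b: +{b}
  B via B→b: +{b}
  C via C→B B: +{b}
  S via S→a b: +{a}
  S via S→b C: +{b}
  FIRST(S)={a,b}  FIRST(A)={b}  FIRST(B)={b}  FIRST(C)={b}
[2] (no change)
  FIRST(S)={a,b}  FIRST(A)={b}  FIRST(B)={b}  FIRST(C)={b}

Compute FOLLOW by fixpoint:
seed FOLLOW(S) with $
iter 1:
  C→B B: FOLLOW(B) ⊇ FIRST(B) = {b}; new: +{b}
  S→S B: FOLLOW(S) ⊇ FIRST(B) = {b}; new: +{b}
  S→S B: FOLLOW(B) ⊇ FOLLOW(S) ⊇ {$,b}; new: +{$}
  S→b C: FOLLOW(C) ⊇ FOLLOW(S) ⊇ {$,b}; new: +{$,b}
  FOLLOW(S)={$,b}  FOLLOW(A)={}  FOLLOW(B)={$,b}  FOLLOW(C)={$,b}
iter 2:
  B→b A: FOLLOW(A) ⊇ FOLLOW(B) ⊇ {$,b}; new: +{$,b}
  FOLLOW(S)={$,b}  FOLLOW(A)={$,b}  FOLLOW(B)={$,b}  FOLLOW(C)={$,b}
iter 3: (no change)
  FOLLOW(S)={$,b}  FOLLOW(A)={$,b}  FOLLOW(B)={$,b}  FOLLOW(C)={$,b}

FOLLOW(S) = ["$", "b"]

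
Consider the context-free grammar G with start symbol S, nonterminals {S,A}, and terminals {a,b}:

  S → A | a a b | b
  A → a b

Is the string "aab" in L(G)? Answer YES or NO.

Convert to CNF:
  S -> T0 T1 | T0 X2 | b
  A -> T0 T1
  T0 -> a
  T1 -> b
  X2 -> T0 T1

Fill CYK table bottom-up:
  [0..0]={T0}  "a"  orig:{}
  [1..1]={T0}  "a"  orig:{}
  [2..2]={S,T1}  "b"  orig:{S}
  [0..1]=∅  "aa"
  [1..2]={A,S,X2}  "ab"  orig:{A,S}
  [0..2]={S}  "aab"

S ∈ T[0,2] ⇒ YES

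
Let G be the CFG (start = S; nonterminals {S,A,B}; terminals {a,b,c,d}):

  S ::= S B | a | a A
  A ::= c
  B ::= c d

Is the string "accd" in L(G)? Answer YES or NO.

CNF form of G:
  S -> S B | T2 A | a
  A -> c
  B -> T0 T1
  T0 -> c
  T1 -> d
  T2 -> a

Fill CYK table bottom-up:
  cell(0,0) a: {S,T2}  orig:{S}
  cell(1,1) c: {A,T0}  orig:{A}
  cell(2,2) c: {A,T0}  orig:{A}
  cell(3,3) d: {T1}  orig:{}
  cell(0,1) ac: {S}
  cell(1,2) cc: ∅
  cell(2,3) cd: {B}
  cell(0,2) acc: ∅
  cell(1,3) ccd: ∅
  cell(0,3) accd: {S}

S ∈ T[0,3] ⇒ YES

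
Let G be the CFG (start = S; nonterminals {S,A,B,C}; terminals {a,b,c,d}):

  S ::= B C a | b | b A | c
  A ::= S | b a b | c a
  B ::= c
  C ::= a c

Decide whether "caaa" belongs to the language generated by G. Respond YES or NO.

Convert to CNF:
  S -> B X5 | T1 A | b | c
  A -> B X3 | T1 A | T1 X4 | T2 T0 | b | c
  B -> c
  C -> T0 T2
  T0 -> a
  T1 -> b
  T2 -> c
  X3 -> C T0
  X4 -> T0 T1
  X5 -> C T0

Fill CYK table bottom-up:
  cell(0,0) c: {A,B,S,T2}  orig:{A,B,S}
  cell(1,1) a: {T0}  orig:{}
  cell(2,2) a: {T0}  orig:{}
  cell(3,3) a: {T0}  orig:{}
  cell(0,1) ca: {A}
  cell(1,2) aa: ∅
  cell(2,3) aa: ∅
  cell(0,2) caa: ∅
  cell(1,3) aaa: ∅
  cell(0,3) caaa: ∅

S ∉ T[0,3] ⇒ NO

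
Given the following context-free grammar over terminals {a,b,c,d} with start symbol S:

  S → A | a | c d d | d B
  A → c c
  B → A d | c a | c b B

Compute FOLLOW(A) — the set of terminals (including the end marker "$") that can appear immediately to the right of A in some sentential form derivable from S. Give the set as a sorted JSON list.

FIRST iteration:
[1]
  A via A→c c: +{c}
  B via B→A d: +{c}
  S via S→A: +{c}
  S via S→a: +{a}
  S via S→d B: +{d}
  FIRST[S]={a,c,d}  FIRST[A]={c}  FIRST[B]={c}
[2] (no change)
  FIRST[S]={a,c,d}  FIRST[A]={c}  FIRST[B]={c}

FOLLOW sets:
initialize: $ ∈ FOLLOW(S)
[1]
  B→A d: FOLLOW(A) ⊇ FIRST(d) = {d}; new: +{d}
  S→A: FOLLOW(A) ⊇ FOLLOW(S) ⊇ {$}; new: +{$}
  S→d B: FOLLOW(B) ⊇ FOLLOW(S) ⊇ {$}; new: +{$}
  S: {$}  A: {$,d}  B: {$}
[2] — fixpoint
  S: {$}  A: {$,d}  B: {$}

FOLLOW(A) = ["$", "d"]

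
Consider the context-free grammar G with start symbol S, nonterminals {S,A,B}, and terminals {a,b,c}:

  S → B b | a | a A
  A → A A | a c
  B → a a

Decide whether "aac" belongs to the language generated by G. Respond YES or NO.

CNF form of G:
  S -> B T2 | T0 A | a
  A -> A A | T0 T1
  B -> T0 T0
  T0 -> a
  T1 -> c
  T2 -> b

CYK fill:
  T[0,0] 'a' = {S,T0}  orig:{S}
  T[1,1] 'a' = {S,T0}  orig:{S}
  T[2,2] 'c' = {T1}  orig:{}
  T[0,1] 'aa' = {B}
  T[1,2] 'ac' = {A}
  T[0,2] 'aac' = {S}

S ∈ T[0,2] ⇒ YES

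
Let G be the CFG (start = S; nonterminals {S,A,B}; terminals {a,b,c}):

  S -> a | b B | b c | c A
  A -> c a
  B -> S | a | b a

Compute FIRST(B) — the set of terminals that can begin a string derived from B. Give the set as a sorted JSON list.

FIRST iteration:
iter 1:
  A via A→c a: +{c}
  B via B→a: +{a}
  B via B→b a: +{b}
  S via S→a: +{a}
  S via S→b B: +{b}
  S via S→c A: +{c}
  S: {a,b,c}  A: {c}  B: {a,b}
iter 2:
  B via B→S: +{c}
  S: {a,b,c}  A: {c}  B: {a,b,c}
iter 3: (no change)
  S: {a,b,c}  A: {c}  B: {a,b,c}

FIRST(B) = ["a", "b", "c"]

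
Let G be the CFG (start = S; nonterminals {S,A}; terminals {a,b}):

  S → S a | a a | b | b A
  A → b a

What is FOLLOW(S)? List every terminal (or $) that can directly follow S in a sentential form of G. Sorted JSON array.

FIRST sets, iterate to fixpoint:
round 1:
  A via A→b a: +{b}
  S via S→a a: +{a}
  S via S→b: +{b}
  S: {a,b}  A: {b}
round 2: done
  S: {a,b}  A: {b}

Compute FOLLOW by fixpoint:
initialize: $ ∈ FOLLOW(S)
pass 1:
  S→S a: FOLLOW(S) ⊇ FIRST(a) = {a}; new: +{a}
  S→b A: FOLLOW(A) ⊇ FOLLOW(S) ⊇ {$,a}; new: +{$,a}
  FOLLOW[S]={$,a}  FOLLOW[A]={$,a}
pass 2: — fixpoint
  FOLLOW[S]={$,a}  FOLLOW[A]={$,a}

FOLLOW(S) = ["$", "a"]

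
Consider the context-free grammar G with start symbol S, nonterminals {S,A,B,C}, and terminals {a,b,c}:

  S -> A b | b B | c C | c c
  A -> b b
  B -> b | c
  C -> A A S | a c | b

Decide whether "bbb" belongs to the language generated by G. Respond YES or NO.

Convert to CNF:
  S -> A T0 | T0 B | T2 C | T2 T2
  A -> T0 T0
  B -> b | c
  C -> A X3 | T1 T2 | b
  T0 -> b
  T1 -> a
  T2 -> c
  X3 -> A S

CYK table (by increasing span):
  cell(0,0) b: {B,C,T0}  orig:{B,C}
  cell(1,1) b: {B,C,T0}  orig:{B,C}
  cell(2,2) b: {B,C,T0}  orig:{B,C}
  cell(0,1) bb: {A,S}
  cell(1,2) bb: {A,S}
  cell(0,2) bbb: {S}

S ∈ T[0,2] ⇒ YES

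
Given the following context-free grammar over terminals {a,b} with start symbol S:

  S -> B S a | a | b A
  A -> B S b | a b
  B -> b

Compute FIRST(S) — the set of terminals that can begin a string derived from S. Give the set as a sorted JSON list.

FIRST iteration:
round 1:
  A via A→a b: +{a}
  B via B→b: +{b}
  S via S→B S a: +{b}
  S via S→a: +{a}
  S: {a,b}  A: {a}  B: {b}
round 2:
  A via A→B S b: +{b}
  S: {a,b}  A: {a,b}  B: {b}
round 3: done
  S: {a,b}  A: {a,b}  B: {b}

FIRST(S) = ["a", "b"]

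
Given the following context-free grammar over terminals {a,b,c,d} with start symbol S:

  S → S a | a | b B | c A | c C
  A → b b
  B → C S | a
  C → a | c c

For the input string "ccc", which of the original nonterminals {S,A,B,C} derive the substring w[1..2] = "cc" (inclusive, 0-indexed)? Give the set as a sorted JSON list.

Convert to CNF:
  S -> S T2 | T0 B | T1 A | T1 C | a
  A -> T0 T0
  B -> C S | a
  C -> T1 T1 | a
  T0 -> b
  T1 -> c
  T2 -> a

CYK fill — only the sub-triangle for w[1..2]:
  T[1,1] 'c' = {T1}  orig:{}
  T[2,2] 'c' = {T1}  orig:{}
  T[1,2] 'cc' = {C}

Original NTs in T[1,2] deriving "cc": ["C"]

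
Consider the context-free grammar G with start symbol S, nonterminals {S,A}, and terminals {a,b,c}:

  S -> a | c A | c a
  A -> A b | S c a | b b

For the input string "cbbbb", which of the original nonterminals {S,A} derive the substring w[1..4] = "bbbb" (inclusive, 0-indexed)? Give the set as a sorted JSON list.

CNF form of G:
  S -> T1 A | T1 T2 | a
  A -> A T0 | S X3 | T0 T0
  T0 -> b
  T1 -> c
  T2 -> a
  X3 -> T1 T2

CYK fill — only the sub-triangle for w[1..4]:
  T[1,1] 'b' = {T0}  orig:{}
  T[2,2] 'b' = {T0}  orig:{}
  T[3,3] 'b' = {T0}  orig:{}
  T[4,4] 'b' = {T0}  orig:{}
  T[1,2] 'bb' = {A}
  T[2,3] 'bb' = {A}
  T[3,4] 'bb' = {A}
  T[1,3] 'bbb' = {A}
  T[2,4] 'bbb' = {A}
  T[1,4] 'bbbb' = {A}

Original NTs in T[1,4] deriving "bbbb": ["A"]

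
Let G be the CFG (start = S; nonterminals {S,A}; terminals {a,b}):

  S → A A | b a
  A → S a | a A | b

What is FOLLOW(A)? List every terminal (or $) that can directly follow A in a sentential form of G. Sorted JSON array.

FIRST sets, iterate to fixpoint:
[1]
  A via A→a A: +{a}
  A via A→b: +{b}
  S via S→A A: +{a,b}
  FIRST(S)={a,b}  FIRST(A)={a,b}
[2] done
  FIRST(S)={a,b}  FIRST(A)={a,b}

FOLLOW sets:
FOLLOW(S) := {$}
round 1:
  A→S a: FOLLOW(S) ⊇ FIRST(a) = {a}; new: +{a}
  S→A A: FOLLOW(A) ⊇ FIRST(A) = {a,b}; new: +{a,b}
  S→A A: FOLLOW(A) ⊇ FOLLOW(S) ⊇ {$,a}; new: +{$}
  FOLLOW(S)={$,a}  FOLLOW(A)={$,a,b}
round 2: (stable)
  FOLLOW(S)={$,a}  FOLLOW(A)={$,a,b}

FOLLOW(A) = ["$", "a", "b"]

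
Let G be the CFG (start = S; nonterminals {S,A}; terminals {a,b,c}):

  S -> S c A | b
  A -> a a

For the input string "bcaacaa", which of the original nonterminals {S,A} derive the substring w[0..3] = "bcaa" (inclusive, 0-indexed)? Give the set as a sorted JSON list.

CNF form of G:
  S -> S X2 | b
  A -> T0 T0
  T0 -> a
  T1 -> c
  X2 -> T1 A

CYK table (by increasing span) (cells [i..j] with 0 ≤ i ≤ j ≤ 3 only):
  cell(0,0) b: {S}
  cell(1,1) c: {T1}  orig:{}
  cell(2,2) a: {T0}  orig:{}
  cell(3,3) a: {T0}  orig:{}
  cell(0,1) bc: ∅
  cell(1,2) ca: ∅
  cell(2,3) aa: {A}
  cell(0,2) bca: ∅
  cell(1,3) caa: {X2}  orig:{}
  cell(0,3) bcaa: {S}

Original NTs in T[0,3] deriving "bcaa": ["S"]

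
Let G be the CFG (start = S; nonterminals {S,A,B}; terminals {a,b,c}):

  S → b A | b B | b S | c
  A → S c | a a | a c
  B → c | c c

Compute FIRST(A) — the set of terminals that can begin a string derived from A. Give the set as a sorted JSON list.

FIRST iteration:
pass 1:
  A via A→a a: +{a}
  B via B→c: +{c}
  S via S→b A: +{b}
  S via S→c: +{c}
  FIRST(S)={b,c}  FIRST(A)={a}  FIRST(B)={c}
pass 2:
  A via A→S c: +{b,c}
  FIRST(S)={b,c}  FIRST(A)={a,b,c}  FIRST(B)={c}
pass 3: (no change)
  FIRST(S)={b,c}  FIRST(A)={a,b,c}  FIRST(B)={c}

FIRST(A) = ["a", "b", "c"]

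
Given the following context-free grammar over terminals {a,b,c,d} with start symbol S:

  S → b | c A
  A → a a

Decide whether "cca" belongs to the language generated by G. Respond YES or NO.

Convert to CNF:
  S -> T1 A | b
  A -> T0 T0
  T0 -> a
  T1 -> c

Fill CYK table bottom-up:
  [0..0]={T1}  "c"  orig:{}
  [1..1]={T1}  "c"  orig:{}
  [2..2]={T0}  "a"  orig:{}
  [0..1]=∅  "cc"
  [1..2]=∅  "ca"
  [0..2]=∅  "cca"

S ∉ T[0,2] ⇒ NO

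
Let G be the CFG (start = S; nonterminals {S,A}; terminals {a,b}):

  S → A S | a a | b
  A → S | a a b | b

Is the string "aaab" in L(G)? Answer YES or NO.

CNF form of G:
  S -> A S | T0 T0 | b
  A -> A S | T0 T0 | T0 X2 | b
  T0 -> a
  T1 -> b
  X2 -> T0 T1

CYK table (by increasing span):
  T[0,0] 'a' = {T0}  orig:{}
  T[1,1] 'a' = {T0}  orig:{}
  T[2,2] 'a' = {T0}  orig:{}
  T[3,3] 'b' = {A,S,T1}  orig:{A,S}
  T[0,1] 'aa' = {A,S}
  T[1,2] 'aa' = {A,S}
  T[2,3] 'ab' = {X2}  orig:{}
  T[0,2] 'aaa' = ∅
  T[1,3] 'aab' = {A,S}
  T[0,3] 'aaab' = ∅

S ∉ T[0,3] ⇒ NO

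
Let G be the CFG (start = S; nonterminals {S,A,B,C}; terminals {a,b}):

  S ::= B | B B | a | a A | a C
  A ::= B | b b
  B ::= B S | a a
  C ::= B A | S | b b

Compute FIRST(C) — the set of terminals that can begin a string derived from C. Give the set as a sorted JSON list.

FIRST iteration:
round 1:
  A via A→b b: +{b}
  B via B→a a: +{a}
  C via C→B A: +{a}
  C via C→b b: +{b}
  S via S→B: +{a}
  FIRST(S)={a}  FIRST(A)={b}  FIRST(B)={a}  FIRST(C)={a,b}
round 2:
  A via A→B: +{a}
  FIRST(S)={a}  FIRST(A)={a,b}  FIRST(B)={a}  FIRST(C)={a,b}
round 3: (stable)
  FIRST(S)={a}  FIRST(A)={a,b}  FIRST(B)={a}  FIRST(C)={a,b}

FIRST(C) = ["a", "b"]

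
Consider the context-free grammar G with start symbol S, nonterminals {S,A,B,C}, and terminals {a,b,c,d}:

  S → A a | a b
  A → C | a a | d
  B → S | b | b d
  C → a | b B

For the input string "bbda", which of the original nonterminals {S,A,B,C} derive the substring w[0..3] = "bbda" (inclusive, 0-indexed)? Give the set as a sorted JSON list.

CNF form of G:
  S -> A T0 | T0 T1
  A -> T0 T0 | T1 B | a | d
  B -> A T0 | T0 T1 | T1 T2 | b
  C -> T1 B | a
  T0 -> a
  T1 -> b
  T2 -> d

Fill CYK table bottom-up, restricted to cells inside w[0..3]:
  [0..0]={B,T1}  "b"  orig:{B}
  [1..1]={B,T1}  "b"  orig:{B}
  [2..2]={A,T2}  "d"  orig:{A}
  [3..3]={A,C,T0}  "a"  orig:{A,C}
  [0..1]={A,C}  "bb"
  [1..2]={B}  "bd"
  [2..3]={B,S}  "da"
  [0..2]={A,C}  "bbd"
  [1..3]={A,C}  "bda"
  [0..3]={B,S}  "bbda"

Original NTs in T[0,3] deriving "bbda": ["B", "S"]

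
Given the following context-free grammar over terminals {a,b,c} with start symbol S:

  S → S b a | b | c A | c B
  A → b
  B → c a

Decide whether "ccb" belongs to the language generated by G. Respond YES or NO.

CNF form of G:
  S -> S X3 | T0 A | T0 B | b
  A -> b
  B -> T0 T1
  T0 -> c
  T1 -> a
  T2 -> b
  X3 -> T2 T1

Fill CYK table bottom-up:
  cell(0,0) c: {T0}  orig:{}
  cell(1,1) c: {T0}  orig:{}
  cell(2,2) b: {A,S,T2}  orig:{A,S}
  cell(0,1) cc: ∅
  cell(1,2) cb: {S}
  cell(0,2) ccb: ∅

S ∉ T[0,2] ⇒ NO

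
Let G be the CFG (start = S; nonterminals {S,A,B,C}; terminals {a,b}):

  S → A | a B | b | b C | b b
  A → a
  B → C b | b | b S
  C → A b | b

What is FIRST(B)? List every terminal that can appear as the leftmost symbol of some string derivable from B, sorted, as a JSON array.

FIRST iteration:
[1]
  A via A→a: +{a}
  B via B→b: +{b}
  C via C→A b: +{a}
  C via C→b: +{b}
  S via S→A: +{a}
  S via S→b: +{b}
  S: {a,b}  A: {a}  B: {b}  C: {a,b}
[2]
  B via B→C b: +{a}
  S: {a,b}  A: {a}  B: {a,b}  C: {a,b}
[3] — fixpoint
  S: {a,b}  A: {a}  B: {a,b}  C: {a,b}

FIRST(B) = ["a", "b"]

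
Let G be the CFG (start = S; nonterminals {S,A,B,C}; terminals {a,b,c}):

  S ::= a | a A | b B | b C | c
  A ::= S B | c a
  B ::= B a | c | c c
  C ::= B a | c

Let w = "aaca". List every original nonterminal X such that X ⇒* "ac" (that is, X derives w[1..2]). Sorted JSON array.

CNF form of G:
  S -> T1 A | T2 B | T2 C | a | c
  A -> S B | T0 T1
  B -> B T1 | T0 T0 | c
  C -> B T1 | c
  T0 -> c
  T1 -> a
  T2 -> b

Fill CYK table bottom-up — only the sub-triangle for w[1..2]:
  [1..1]={S,T1}  "a"  orig:{S}
  [2..2]={B,C,S,T0}  "c"  orig:{B,C,S}
  [1..2]={A}  "ac"

Original NTs in T[1,2] deriving "ac": ["A"]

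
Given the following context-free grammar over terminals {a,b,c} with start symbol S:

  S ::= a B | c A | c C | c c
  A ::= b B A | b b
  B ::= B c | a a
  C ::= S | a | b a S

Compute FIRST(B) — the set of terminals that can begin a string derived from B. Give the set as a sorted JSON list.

FIRST iteration:
round 1:
  A via A→b B A: +{b}
  B via B→a a: +{a}
  C via C→a: +{a}
  C via C→b a S: +{b}
  S via S→a B: +{a}
  S via S→c A: +{c}
  FIRST[S]={a,c}  FIRST[A]={b}  FIRST[B]={a}  FIRST[C]={a,b}
round 2:
  C via C→S: +{c}
  FIRST[S]={a,c}  FIRST[A]={b}  FIRST[B]={a}  FIRST[C]={a,b,c}
round 3: (no change)
  FIRST[S]={a,c}  FIRST[A]={b}  FIRST[B]={a}  FIRST[C]={a,b,c}

FIRST(B) = ["a"]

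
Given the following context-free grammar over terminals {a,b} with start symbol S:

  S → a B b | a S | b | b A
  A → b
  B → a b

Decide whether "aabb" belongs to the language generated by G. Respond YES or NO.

CNF form of G:
  S -> T0 S | T0 X2 | T1 A | b
  A -> b
  B -> T0 T1
  T0 -> a
  T1 -> b
  X2 -> B T1

CYK fill:
  T[0,0] 'a' = {T0}  orig:{}
  T[1,1] 'a' = {T0}  orig:{}
  T[2,2] 'b' = {A,S,T1}  orig:{A,S}
  T[3,3] 'b' = {A,S,T1}  orig:{A,S}
  T[0,1] 'aa' = ∅
  T[1,2] 'ab' = {B,S}
  T[2,3] 'bb' = {S}
  T[0,2] 'aab' = {S}
  T[1,3] 'abb' = {S,X2}  orig:{S}
  T[0,3] 'aabb' = {S}

S ∈ T[0,3] ⇒ YES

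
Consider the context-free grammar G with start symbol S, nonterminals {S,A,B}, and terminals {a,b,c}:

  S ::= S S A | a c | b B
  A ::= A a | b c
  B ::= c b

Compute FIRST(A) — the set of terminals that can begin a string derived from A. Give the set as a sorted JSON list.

FIRST iteration:
pass 1:
  A via A→b c: +{b}
  B via B→c b: +{c}
  S via S→a c: +{a}
  S via S→b B: +{b}
  FIRST[S]={a,b}  FIRST[A]={b}  FIRST[B]={c}
pass 2: (stable)
  FIRST[S]={a,b}  FIRST[A]={b}  FIRST[B]={c}

FIRST(A) = ["b"]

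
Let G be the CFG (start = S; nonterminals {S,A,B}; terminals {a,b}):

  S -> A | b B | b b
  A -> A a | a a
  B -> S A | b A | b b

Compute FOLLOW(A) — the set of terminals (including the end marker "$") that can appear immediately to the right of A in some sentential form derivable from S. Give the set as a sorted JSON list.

Compute FIRST by fixpoint:
round 1:
  A via A→a a: +{a}
  B via B→b A: +{b}
  S via S→A: +{a}
  S via S→b B: +{b}
  S: {a,b}  A: {a}  B: {b}
round 2:
  B via B→S A: +{a}
  S: {a,b}  A: {a}  B: {a,b}
round 3: done
  S: {a,b}  A: {a}  B: {a,b}

FOLLOW sets:
seed FOLLOW(S) with $
round 1:
  A→A a: FOLLOW(A) ⊇ FIRST(a) = {a}; new: +{a}
  B→S A: FOLLOW(S) ⊇ FIRST(A) = {a}; new: +{a}
  S→A: FOLLOW(A) ⊇ FOLLOW(S) ⊇ {$,a}; new: +{$}
  S→b B: FOLLOW(B) ⊇ FOLLOW(S) ⊇ {$,a}; new: +{$,a}
  FOLLOW[S]={$,a}  FOLLOW[A]={$,a}  FOLLOW[B]={$,a}
round 2: (stable)
  FOLLOW[S]={$,a}  FOLLOW[A]={$,a}  FOLLOW[B]={$,a}

FOLLOW(A) = ["$", "a"]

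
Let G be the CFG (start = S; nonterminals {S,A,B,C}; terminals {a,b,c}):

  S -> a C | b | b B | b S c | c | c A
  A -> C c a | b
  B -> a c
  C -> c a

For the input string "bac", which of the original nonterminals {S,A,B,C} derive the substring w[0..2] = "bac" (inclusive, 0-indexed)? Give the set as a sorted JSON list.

Convert to CNF:
  S -> T0 A | T1 C | T2 B | T2 X4 | b | c
  A -> C X3 | b
  B -> T1 T0
  C -> T0 T1
  T0 -> c
  T1 -> a
  T2 -> b
  X3 -> T0 T1
  X4 -> S T0

CYK table (by increasing span) — only the sub-triangle for w[0..2]:
  cell(0,0) b: {A,S,T2}  orig:{A,S}
  cell(1,1) a: {T1}  orig:{}
  cell(2,2) c: {S,T0}  orig:{S}
  cell(0,1) ba: ∅
  cell(1,2) ac: {B}
  cell(0,2) bac: {S}

Original NTs in T[0,2] deriving "bac": ["S"]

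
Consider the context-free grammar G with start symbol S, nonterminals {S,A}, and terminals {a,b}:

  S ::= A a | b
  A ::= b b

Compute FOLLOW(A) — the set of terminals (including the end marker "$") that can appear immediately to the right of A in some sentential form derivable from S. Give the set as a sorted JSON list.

FIRST iteration:
pass 1:
  A via A→b b: +{b}
  S via S→A a: +{b}
  FIRST[S]={b}  FIRST[A]={b}
pass 2: (no change)
  FIRST[S]={b}  FIRST[A]={b}

FOLLOW iteration:
initialize: $ ∈ FOLLOW(S)
[1]
  S→A a: FOLLOW(A) ⊇ FIRST(a) = {a}; new: +{a}
  S: {$}  A: {a}
[2] — fixpoint
  S: {$}  A: {a}

FOLLOW(A) = ["a"]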